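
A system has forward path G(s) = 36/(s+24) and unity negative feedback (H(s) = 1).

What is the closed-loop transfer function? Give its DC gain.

T(s) = G/(1+GH) = [36/(s+24)] / [1 + 36/(s+24)] = 36/(s+24+36) = 36/(s+60). DC gain = 36/60 = 0.6.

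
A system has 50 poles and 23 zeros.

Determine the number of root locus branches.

Root locus has n branches where n = number of poles = 50.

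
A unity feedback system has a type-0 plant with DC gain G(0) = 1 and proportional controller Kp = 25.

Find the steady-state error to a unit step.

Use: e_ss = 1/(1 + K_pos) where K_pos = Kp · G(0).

K_pos = Kp · G(0) = 25 × 1 = 25. e_ss = 1/(1 + 25) = 0.0385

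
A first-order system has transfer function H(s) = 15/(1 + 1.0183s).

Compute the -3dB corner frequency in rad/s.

Corner frequency = 1/τ = 1/1.0183 = 0.982 rad/s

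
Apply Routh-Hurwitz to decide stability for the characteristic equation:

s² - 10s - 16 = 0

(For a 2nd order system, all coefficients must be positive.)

Coefficients: 1, -10, -16. b=-10, c=-16 not positive, so system is unstable.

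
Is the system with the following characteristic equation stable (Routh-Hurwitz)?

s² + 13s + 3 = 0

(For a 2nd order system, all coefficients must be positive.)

Coefficients: 1, 13, 3. All positive, so system is stable.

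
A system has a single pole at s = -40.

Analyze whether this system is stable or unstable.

Pole at s = -40 is in the left half-plane. Stable.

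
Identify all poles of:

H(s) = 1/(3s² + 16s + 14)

Discriminant = 16² - 4×3×14 = 256 - 168 = 88 > 0, so two distinct real poles. Using quadratic formula: s = (-16 ± √88)/(2×3) = (-16 ± √88)/6, with √88 ≈ 9.3808. s₁ ≈ -1.1032, s₂ ≈ -4.2301. Poles: s₁ = -1.1032, s₂ = -4.2301.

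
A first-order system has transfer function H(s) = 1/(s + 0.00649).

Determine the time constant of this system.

For H(s) = 1/(s + 1/τ), the pole is at -1/τ = -0.00649, so τ = 1/0.00649 = 154.1 s.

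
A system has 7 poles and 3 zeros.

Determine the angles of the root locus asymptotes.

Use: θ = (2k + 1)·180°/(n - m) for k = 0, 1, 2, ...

n - m = 7 - 3 = 4. Angles: θk = (2k + 1)·180°/4 = 45°, 135°, 225°, 315°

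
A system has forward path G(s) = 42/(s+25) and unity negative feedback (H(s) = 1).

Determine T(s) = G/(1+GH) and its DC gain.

T(s) = G/(1+GH) = [42/(s+25)] / [1 + 42/(s+25)] = 42/(s+25+42) = 42/(s+67). DC gain = 42/67 = 0.6269.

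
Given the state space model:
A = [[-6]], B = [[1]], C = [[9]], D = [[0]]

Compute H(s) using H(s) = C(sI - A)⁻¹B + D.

(sI - A)⁻¹ = 1/(s + 6). H(s) = 9 × 1/(s + 6) + 0 = 9/(s + 6).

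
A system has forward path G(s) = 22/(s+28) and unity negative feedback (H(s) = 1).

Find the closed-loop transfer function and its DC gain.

T(s) = G/(1+GH) = [22/(s+28)] / [1 + 22/(s+28)] = 22/(s+28+22) = 22/(s+50). DC gain = 22/50 = 0.44.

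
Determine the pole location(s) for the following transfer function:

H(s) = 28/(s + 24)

Pole is where denominator = 0: s + 24 = 0, so s = -24.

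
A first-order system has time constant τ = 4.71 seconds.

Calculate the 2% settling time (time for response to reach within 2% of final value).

For first-order system, 2% settling time ≈ 4τ = 4 × 4.71 = 18.84 s.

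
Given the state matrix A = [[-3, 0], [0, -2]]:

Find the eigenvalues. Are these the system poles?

For diagonal matrix, eigenvalues are diagonal entries: λ₁ = -3, λ₂ = -2. Eigenvalues of A = system poles.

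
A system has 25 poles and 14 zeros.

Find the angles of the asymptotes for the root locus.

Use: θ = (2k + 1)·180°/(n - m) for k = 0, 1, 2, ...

n - m = 25 - 14 = 11. Angles: θk = (2k + 1)·180°/11 = 16.36°, 49.09°, 81.82°, 114.55°, 147.27°, 180°, 212.73°, 245.45°, 278.18°, 310.91°, 343.64°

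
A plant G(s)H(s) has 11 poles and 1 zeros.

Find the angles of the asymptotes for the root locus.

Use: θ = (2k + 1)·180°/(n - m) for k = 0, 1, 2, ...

n - m = 11 - 1 = 10. Angles: θk = (2k + 1)·180°/10 = 18°, 54°, 90°, 126°, 162°, 198°, 234°, 270°, 306°, 342°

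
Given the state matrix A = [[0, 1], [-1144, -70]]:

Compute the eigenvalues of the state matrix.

det(A - λI) = λ² - (-70)λ + 1144 = (λ - (-44))(λ - (-26)). Eigenvalues: -44, -26.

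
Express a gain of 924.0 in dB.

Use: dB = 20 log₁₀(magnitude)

dB = 20 log₁₀(924.0) = 59.3 dB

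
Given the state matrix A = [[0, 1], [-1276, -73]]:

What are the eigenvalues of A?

det(A - λI) = λ² - (-73)λ + 1276 = (λ - (-29))(λ - (-44)). Eigenvalues: -29, -44.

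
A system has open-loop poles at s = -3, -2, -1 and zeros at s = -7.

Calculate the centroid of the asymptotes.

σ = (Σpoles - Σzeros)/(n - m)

σ = (Σpoles - Σzeros)/(n - m) = (-6 - (-7))/(3 - 1) = 1/2 = 0.5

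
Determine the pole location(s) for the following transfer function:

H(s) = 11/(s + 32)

Pole is where denominator = 0: s + 32 = 0, so s = -32.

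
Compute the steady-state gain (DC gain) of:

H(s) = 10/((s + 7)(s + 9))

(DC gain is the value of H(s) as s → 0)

DC gain = H(0) = 10/(7 × 9) = 10/63 = 0.1587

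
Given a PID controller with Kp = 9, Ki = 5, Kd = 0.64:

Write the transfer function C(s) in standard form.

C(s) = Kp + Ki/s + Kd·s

Substituting values: C(s) = 9 + 5/s + 0.64s = (0.64s² + 9s + 5)/s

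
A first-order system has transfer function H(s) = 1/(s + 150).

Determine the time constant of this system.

For H(s) = 1/(s + 1/τ), the pole is at -1/τ = -150, so τ = 1/150 = 0.0067 s.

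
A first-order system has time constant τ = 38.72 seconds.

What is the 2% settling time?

For first-order system, 2% settling time ≈ 4τ = 4 × 38.72 = 154.88 s.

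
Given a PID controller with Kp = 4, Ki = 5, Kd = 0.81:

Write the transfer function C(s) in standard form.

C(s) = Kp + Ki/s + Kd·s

Substituting values: C(s) = 4 + 5/s + 0.81s = (0.81s² + 4s + 5)/s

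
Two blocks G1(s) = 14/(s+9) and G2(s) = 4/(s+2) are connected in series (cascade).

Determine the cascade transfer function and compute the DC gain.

Series: multiply transfer functions. G_eq = 14/(s+9) × 4/(s+2) = 56/((s+9)(s+2)). DC gain = 56/(9×2) = 3.1111.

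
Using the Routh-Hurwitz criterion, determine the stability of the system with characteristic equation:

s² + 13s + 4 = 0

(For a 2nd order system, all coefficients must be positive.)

Coefficients: 1, 13, 4. All positive, so system is stable.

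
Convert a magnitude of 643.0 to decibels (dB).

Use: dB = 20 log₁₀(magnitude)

dB = 20 log₁₀(643.0) = 56.2 dB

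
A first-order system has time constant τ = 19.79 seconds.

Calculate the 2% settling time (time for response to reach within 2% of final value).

For first-order system, 2% settling time ≈ 4τ = 4 × 19.79 = 79.16 s.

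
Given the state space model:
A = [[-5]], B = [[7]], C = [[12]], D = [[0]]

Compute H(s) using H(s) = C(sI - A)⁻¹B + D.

(sI - A)⁻¹ = 1/(s + 5). H(s) = 12 × 7/(s + 5) + 0 = 84/(s + 5).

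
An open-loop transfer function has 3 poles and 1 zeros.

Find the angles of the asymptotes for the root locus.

n - m = 3 - 1 = 2. Angles: θk = (2k + 1)·180°/2 = 90°, 270°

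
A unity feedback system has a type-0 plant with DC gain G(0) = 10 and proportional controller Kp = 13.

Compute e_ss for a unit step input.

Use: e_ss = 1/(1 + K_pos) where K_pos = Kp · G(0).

K_pos = Kp · G(0) = 13 × 10 = 130. e_ss = 1/(1 + 130) = 0.0076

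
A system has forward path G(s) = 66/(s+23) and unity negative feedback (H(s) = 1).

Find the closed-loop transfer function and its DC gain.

T(s) = G/(1+GH) = [66/(s+23)] / [1 + 66/(s+23)] = 66/(s+23+66) = 66/(s+89). DC gain = 66/89 = 0.7416.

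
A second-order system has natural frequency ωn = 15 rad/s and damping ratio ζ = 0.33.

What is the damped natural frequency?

ωd = ωn√(1 - ζ²) = 15√(1 - 0.33²) = 14.16 rad/s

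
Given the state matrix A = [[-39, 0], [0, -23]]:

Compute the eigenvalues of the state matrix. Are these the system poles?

For diagonal matrix, eigenvalues are diagonal entries: λ₁ = -39, λ₂ = -23. Eigenvalues of A = system poles.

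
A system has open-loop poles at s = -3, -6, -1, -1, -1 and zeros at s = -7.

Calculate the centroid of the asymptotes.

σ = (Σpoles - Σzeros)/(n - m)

σ = (Σpoles - Σzeros)/(n - m) = (-12 - (-7))/(5 - 1) = -5/4 = -1.25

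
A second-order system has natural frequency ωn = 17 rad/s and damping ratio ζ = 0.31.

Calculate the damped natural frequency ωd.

ωd = ωn√(1 - ζ²) = 17√(1 - 0.31²) = 16.16 rad/s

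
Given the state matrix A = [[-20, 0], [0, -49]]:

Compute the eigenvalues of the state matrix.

For diagonal matrix, eigenvalues are diagonal entries: λ₁ = -20, λ₂ = -49.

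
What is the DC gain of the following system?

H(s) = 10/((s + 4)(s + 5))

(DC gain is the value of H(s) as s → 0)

DC gain = H(0) = 10/(4 × 5) = 10/20 = 0.5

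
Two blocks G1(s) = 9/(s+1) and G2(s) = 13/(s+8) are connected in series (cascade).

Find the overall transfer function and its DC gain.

Series: multiply transfer functions. G_eq = 9/(s+1) × 13/(s+8) = 117/((s+1)(s+8)). DC gain = 117/(1×8) = 14.625.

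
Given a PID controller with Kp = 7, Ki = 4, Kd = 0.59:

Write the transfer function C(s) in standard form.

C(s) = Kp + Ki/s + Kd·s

Substituting values: C(s) = 7 + 4/s + 0.59s = (0.59s² + 7s + 4)/s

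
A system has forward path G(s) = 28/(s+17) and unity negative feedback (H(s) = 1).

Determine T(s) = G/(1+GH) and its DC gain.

T(s) = G/(1+GH) = [28/(s+17)] / [1 + 28/(s+17)] = 28/(s+17+28) = 28/(s+45). DC gain = 28/45 = 0.6222.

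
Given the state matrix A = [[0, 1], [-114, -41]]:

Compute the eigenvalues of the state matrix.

det(A - λI) = λ² - (-41)λ + 114 = (λ - (-38))(λ - (-3)). Eigenvalues: -38, -3.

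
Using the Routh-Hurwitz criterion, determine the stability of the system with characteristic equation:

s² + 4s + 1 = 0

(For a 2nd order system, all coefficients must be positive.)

Coefficients: 1, 4, 1. All positive, so system is stable.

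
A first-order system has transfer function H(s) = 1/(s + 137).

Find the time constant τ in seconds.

For H(s) = 1/(s + 1/τ), the pole is at -1/τ = -137, so τ = 1/137 = 0.0073 s.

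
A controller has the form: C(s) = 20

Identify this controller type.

This is a Proportional (P) controller.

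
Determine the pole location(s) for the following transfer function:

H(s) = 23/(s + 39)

Pole is where denominator = 0: s + 39 = 0, so s = -39.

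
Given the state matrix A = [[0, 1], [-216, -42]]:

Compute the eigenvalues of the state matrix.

det(A - λI) = λ² - (-42)λ + 216 = (λ - (-36))(λ - (-6)). Eigenvalues: -36, -6.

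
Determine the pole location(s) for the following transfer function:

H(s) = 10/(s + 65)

Pole is where denominator = 0: s + 65 = 0, so s = -65.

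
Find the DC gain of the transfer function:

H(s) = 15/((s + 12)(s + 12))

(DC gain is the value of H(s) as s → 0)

DC gain = H(0) = 15/(12 × 12) = 15/144 = 0.1042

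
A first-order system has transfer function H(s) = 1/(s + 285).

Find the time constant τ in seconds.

For H(s) = 1/(s + 1/τ), the pole is at -1/τ = -285, so τ = 1/285 = 0.0035 s.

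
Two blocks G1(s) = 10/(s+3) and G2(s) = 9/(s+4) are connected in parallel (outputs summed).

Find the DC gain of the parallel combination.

Parallel: G_eq = G1 + G2. DC gain = G1(0) + G2(0) = 10/3 + 9/4 = 3.3333 + 2.25 = 5.5833.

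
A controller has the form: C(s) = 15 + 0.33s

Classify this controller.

This is a Proportional-Derivative (PD) controller.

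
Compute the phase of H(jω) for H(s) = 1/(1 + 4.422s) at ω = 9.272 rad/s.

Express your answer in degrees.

Phase = -arctan(ωτ) = -arctan(9.272 × 4.422) = -88.6°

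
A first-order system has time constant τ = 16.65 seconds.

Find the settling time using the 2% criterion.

For first-order system, 2% settling time ≈ 4τ = 4 × 16.65 = 66.6 s.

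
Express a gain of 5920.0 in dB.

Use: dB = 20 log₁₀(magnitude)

dB = 20 log₁₀(5920.0) = 75.4 dB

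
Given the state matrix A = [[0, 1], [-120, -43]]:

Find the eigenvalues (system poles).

det(A - λI) = λ² - (-43)λ + 120 = (λ - (-40))(λ - (-3)). Eigenvalues: -40, -3.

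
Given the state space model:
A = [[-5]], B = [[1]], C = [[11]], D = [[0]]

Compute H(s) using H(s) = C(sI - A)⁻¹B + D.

(sI - A)⁻¹ = 1/(s + 5). H(s) = 11 × 1/(s + 5) + 0 = 11/(s + 5).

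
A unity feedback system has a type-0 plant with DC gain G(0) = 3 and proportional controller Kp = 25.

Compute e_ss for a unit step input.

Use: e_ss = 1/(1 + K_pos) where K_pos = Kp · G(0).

K_pos = Kp · G(0) = 25 × 3 = 75. e_ss = 1/(1 + 75) = 0.0132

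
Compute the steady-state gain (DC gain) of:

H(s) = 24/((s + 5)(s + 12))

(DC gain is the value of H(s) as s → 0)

DC gain = H(0) = 24/(5 × 12) = 24/60 = 0.4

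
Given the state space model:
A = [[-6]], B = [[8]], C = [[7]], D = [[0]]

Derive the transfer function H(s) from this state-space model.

(sI - A)⁻¹ = 1/(s + 6). H(s) = 7 × 8/(s + 6) + 0 = 56/(s + 6).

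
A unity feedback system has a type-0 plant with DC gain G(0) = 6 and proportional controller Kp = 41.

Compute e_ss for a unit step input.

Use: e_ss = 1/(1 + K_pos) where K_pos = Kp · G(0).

K_pos = Kp · G(0) = 41 × 6 = 246. e_ss = 1/(1 + 246) = 0.0040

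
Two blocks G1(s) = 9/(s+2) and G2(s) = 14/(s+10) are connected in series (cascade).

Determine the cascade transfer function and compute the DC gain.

Series: multiply transfer functions. G_eq = 9/(s+2) × 14/(s+10) = 126/((s+2)(s+10)). DC gain = 126/(2×10) = 6.3.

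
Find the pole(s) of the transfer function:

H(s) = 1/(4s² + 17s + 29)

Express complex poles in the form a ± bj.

Discriminant = 17² - 4×4×29 = 289 - 464 = -175 < 0, so the poles are a complex conjugate pair s = (-17 ± j√175)/(2×4). Real part = -17/(2×4) = -17/8 = -2.125; imaginary part = ±√175/(2×4) ≈ 1.6536. Poles: s = -2.125 ± 1.6536j.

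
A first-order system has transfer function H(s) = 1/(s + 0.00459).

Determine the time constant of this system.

For H(s) = 1/(s + 1/τ), the pole is at -1/τ = -0.00459, so τ = 1/0.00459 = 217.9 s.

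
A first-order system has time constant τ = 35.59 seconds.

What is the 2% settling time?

For first-order system, 2% settling time ≈ 4τ = 4 × 35.59 = 142.36 s.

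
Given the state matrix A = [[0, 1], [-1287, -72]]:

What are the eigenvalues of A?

det(A - λI) = λ² - (-72)λ + 1287 = (λ - (-39))(λ - (-33)). Eigenvalues: -39, -33.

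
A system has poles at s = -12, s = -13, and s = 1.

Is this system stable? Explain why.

Pole(s) at s = 1 are not in the left half-plane. System is unstable.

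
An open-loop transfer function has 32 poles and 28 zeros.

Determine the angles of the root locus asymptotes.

n - m = 32 - 28 = 4. Angles: θk = (2k + 1)·180°/4 = 45°, 135°, 225°, 315°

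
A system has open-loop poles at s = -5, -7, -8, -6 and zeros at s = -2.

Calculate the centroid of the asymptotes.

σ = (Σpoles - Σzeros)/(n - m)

σ = (Σpoles - Σzeros)/(n - m) = (-26 - (-2))/(4 - 1) = -24/3 = -8.0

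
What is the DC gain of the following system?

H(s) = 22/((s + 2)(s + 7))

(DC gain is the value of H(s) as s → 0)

DC gain = H(0) = 22/(2 × 7) = 22/14 = 1.5714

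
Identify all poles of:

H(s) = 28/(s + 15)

Pole is where denominator = 0: s + 15 = 0, so s = -15.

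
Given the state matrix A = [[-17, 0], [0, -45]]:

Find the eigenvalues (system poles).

For diagonal matrix, eigenvalues are diagonal entries: λ₁ = -17, λ₂ = -45.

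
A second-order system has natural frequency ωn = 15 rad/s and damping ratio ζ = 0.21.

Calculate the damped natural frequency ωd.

ωd = ωn√(1 - ζ²) = 15√(1 - 0.21²) = 14.67 rad/s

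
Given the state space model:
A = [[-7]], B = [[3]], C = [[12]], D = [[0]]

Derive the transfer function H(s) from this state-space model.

(sI - A)⁻¹ = 1/(s + 7). H(s) = 12 × 3/(s + 7) + 0 = 36/(s + 7).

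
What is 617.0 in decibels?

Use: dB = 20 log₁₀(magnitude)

dB = 20 log₁₀(617.0) = 55.8 dB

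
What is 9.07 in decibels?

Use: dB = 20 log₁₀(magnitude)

dB = 20 log₁₀(9.07) = 19.2 dB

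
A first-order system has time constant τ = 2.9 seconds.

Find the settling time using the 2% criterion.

For first-order system, 2% settling time ≈ 4τ = 4 × 2.9 = 11.6 s.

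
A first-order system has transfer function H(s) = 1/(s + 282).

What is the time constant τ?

For H(s) = 1/(s + 1/τ), the pole is at -1/τ = -282, so τ = 1/282 = 0.0035 s.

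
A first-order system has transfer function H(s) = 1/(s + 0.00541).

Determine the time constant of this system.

For H(s) = 1/(s + 1/τ), the pole is at -1/τ = -0.00541, so τ = 1/0.00541 = 184.8 s.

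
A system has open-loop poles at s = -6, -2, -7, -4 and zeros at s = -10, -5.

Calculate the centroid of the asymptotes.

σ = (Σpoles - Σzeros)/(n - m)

σ = (Σpoles - Σzeros)/(n - m) = (-19 - (-15))/(4 - 2) = -4/2 = -2.0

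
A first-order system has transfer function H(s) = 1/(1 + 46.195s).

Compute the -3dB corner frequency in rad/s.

Corner frequency = 1/τ = 1/46.195 = 0.022 rad/s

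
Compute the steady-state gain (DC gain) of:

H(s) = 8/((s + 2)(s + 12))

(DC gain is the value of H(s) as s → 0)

DC gain = H(0) = 8/(2 × 12) = 8/24 = 0.3333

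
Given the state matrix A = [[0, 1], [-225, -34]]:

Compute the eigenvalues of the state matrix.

det(A - λI) = λ² - (-34)λ + 225 = (λ - (-9))(λ - (-25)). Eigenvalues: -9, -25.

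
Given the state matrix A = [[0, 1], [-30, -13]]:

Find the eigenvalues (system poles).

det(A - λI) = λ² - (-13)λ + 30 = (λ - (-3))(λ - (-10)). Eigenvalues: -3, -10.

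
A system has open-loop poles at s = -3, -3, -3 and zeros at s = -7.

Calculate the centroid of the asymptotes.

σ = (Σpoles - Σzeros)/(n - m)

σ = (Σpoles - Σzeros)/(n - m) = (-9 - (-7))/(3 - 1) = -2/2 = -1.0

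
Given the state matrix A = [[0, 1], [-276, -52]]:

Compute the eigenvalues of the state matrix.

det(A - λI) = λ² - (-52)λ + 276 = (λ - (-6))(λ - (-46)). Eigenvalues: -6, -46.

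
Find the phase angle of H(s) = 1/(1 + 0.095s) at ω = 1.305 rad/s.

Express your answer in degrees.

Phase = -arctan(ωτ) = -arctan(1.305 × 0.095) = -7.1°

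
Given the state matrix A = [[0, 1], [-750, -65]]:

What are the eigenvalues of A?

det(A - λI) = λ² - (-65)λ + 750 = (λ - (-15))(λ - (-50)). Eigenvalues: -15, -50.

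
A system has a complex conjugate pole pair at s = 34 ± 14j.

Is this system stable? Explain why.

Real part of poles is 34 (> 0, right half-plane). Unstable.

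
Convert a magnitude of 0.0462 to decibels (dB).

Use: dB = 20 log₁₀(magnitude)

dB = 20 log₁₀(0.0462) = -26.7 dB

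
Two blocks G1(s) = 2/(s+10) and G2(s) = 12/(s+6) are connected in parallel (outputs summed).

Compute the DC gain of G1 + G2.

Parallel: G_eq = G1 + G2. DC gain = G1(0) + G2(0) = 2/10 + 12/6 = 0.2 + 2 = 2.2.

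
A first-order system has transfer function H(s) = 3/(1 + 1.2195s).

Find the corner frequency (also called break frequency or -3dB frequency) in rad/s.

Corner frequency = 1/τ = 1/1.2195 = 0.82 rad/s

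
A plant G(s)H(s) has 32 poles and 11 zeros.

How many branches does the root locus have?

Root locus has n branches where n = number of poles = 32.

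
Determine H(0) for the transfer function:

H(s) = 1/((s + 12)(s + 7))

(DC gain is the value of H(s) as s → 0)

DC gain = H(0) = 1/(12 × 7) = 1/84 = 0.0119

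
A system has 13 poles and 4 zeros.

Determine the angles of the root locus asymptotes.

n - m = 13 - 4 = 9. Angles: θk = (2k + 1)·180°/9 = 20°, 60°, 100°, 140°, 180°, 220°, 260°, 300°, 340°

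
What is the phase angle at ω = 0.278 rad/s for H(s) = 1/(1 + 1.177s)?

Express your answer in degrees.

Phase = -arctan(ωτ) = -arctan(0.278 × 1.177) = -18.1°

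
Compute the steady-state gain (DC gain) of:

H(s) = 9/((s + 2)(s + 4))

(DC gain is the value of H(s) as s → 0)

DC gain = H(0) = 9/(2 × 4) = 9/8 = 1.125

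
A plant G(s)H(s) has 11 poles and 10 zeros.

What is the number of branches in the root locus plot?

Root locus has n branches where n = number of poles = 11.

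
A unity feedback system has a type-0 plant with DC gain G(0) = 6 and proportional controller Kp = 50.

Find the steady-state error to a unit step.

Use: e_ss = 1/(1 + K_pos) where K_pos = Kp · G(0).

K_pos = Kp · G(0) = 50 × 6 = 300. e_ss = 1/(1 + 300) = 0.0033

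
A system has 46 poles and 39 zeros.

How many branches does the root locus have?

Root locus has n branches where n = number of poles = 46.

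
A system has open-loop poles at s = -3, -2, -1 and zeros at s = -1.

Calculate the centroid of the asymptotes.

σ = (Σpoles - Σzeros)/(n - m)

σ = (Σpoles - Σzeros)/(n - m) = (-6 - (-1))/(3 - 1) = -5/2 = -2.5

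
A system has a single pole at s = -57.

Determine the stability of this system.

Pole at s = -57 is in the left half-plane. Stable.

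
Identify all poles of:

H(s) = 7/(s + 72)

Pole is where denominator = 0: s + 72 = 0, so s = -72.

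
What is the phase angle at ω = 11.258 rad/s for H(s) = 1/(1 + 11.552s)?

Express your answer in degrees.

Phase = -arctan(ωτ) = -arctan(11.258 × 11.552) = -89.6°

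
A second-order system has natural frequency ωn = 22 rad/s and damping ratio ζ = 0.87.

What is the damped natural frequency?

ωd = ωn√(1 - ζ²) = 22√(1 - 0.87²) = 10.85 rad/s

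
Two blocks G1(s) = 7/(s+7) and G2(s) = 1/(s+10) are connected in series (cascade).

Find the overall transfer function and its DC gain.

Series: multiply transfer functions. G_eq = 7/(s+7) × 1/(s+10) = 7/((s+7)(s+10)). DC gain = 7/(7×10) = 0.1.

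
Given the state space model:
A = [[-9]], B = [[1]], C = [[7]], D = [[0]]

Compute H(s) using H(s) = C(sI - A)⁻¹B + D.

(sI - A)⁻¹ = 1/(s + 9). H(s) = 7 × 1/(s + 9) + 0 = 7/(s + 9).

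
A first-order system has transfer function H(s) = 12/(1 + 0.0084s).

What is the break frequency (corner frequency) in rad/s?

Corner frequency = 1/τ = 1/0.0084 = 119.048 rad/s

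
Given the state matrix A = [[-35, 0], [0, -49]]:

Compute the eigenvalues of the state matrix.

For diagonal matrix, eigenvalues are diagonal entries: λ₁ = -35, λ₂ = -49.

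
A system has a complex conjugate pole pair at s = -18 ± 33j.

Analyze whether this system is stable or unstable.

Real part of poles is -18 (< 0, left half-plane). Stable.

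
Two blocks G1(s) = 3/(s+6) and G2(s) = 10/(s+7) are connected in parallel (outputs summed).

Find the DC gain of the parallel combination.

Parallel: G_eq = G1 + G2. DC gain = G1(0) + G2(0) = 3/6 + 10/7 = 0.5 + 1.4286 = 1.9286.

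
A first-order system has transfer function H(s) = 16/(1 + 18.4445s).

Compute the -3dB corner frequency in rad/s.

Corner frequency = 1/τ = 1/18.4445 = 0.054 rad/s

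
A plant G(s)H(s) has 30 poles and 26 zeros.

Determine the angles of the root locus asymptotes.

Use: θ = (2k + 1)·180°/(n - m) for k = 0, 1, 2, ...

n - m = 30 - 26 = 4. Angles: θk = (2k + 1)·180°/4 = 45°, 135°, 225°, 315°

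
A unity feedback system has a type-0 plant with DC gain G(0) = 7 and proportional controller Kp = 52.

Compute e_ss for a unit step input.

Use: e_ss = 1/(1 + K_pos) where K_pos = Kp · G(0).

K_pos = Kp · G(0) = 52 × 7 = 364. e_ss = 1/(1 + 364) = 0.0027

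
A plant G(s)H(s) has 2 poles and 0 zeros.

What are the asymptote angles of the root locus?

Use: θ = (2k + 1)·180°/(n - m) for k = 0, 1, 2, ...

n - m = 2 - 0 = 2. Angles: θk = (2k + 1)·180°/2 = 90°, 270°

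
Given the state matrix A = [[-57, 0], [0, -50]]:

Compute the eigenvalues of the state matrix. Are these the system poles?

For diagonal matrix, eigenvalues are diagonal entries: λ₁ = -57, λ₂ = -50. Eigenvalues of A = system poles.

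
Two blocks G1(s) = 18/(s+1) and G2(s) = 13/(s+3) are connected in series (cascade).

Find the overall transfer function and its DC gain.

Series: multiply transfer functions. G_eq = 18/(s+1) × 13/(s+3) = 234/((s+1)(s+3)). DC gain = 234/(1×3) = 78.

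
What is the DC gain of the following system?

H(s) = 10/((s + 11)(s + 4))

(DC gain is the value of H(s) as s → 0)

DC gain = H(0) = 10/(11 × 4) = 10/44 = 0.2273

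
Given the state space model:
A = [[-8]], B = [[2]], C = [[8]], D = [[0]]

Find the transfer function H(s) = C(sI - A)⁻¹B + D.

(sI - A)⁻¹ = 1/(s + 8). H(s) = 8 × 2/(s + 8) + 0 = 16/(s + 8).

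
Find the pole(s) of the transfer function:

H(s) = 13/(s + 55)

Pole is where denominator = 0: s + 55 = 0, so s = -55.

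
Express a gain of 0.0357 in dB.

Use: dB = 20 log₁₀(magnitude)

dB = 20 log₁₀(0.0357) = -28.9 dB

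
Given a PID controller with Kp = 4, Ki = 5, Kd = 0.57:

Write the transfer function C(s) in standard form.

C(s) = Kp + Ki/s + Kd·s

Substituting values: C(s) = 4 + 5/s + 0.57s = (0.57s² + 4s + 5)/s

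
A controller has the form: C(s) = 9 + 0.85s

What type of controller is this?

This is a Proportional-Derivative (PD) controller.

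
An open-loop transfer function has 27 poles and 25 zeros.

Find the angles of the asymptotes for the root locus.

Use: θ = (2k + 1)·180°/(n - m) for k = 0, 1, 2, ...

n - m = 27 - 25 = 2. Angles: θk = (2k + 1)·180°/2 = 90°, 270°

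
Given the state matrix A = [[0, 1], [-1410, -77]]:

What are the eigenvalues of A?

det(A - λI) = λ² - (-77)λ + 1410 = (λ - (-30))(λ - (-47)). Eigenvalues: -30, -47.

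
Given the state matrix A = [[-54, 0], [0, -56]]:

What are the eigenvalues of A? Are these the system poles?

For diagonal matrix, eigenvalues are diagonal entries: λ₁ = -54, λ₂ = -56. Eigenvalues of A = system poles.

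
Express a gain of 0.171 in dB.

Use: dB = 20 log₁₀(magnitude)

dB = 20 log₁₀(0.171) = -15.3 dB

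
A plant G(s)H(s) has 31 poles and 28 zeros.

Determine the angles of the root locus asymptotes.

n - m = 31 - 28 = 3. Angles: θk = (2k + 1)·180°/3 = 60°, 180°, 300°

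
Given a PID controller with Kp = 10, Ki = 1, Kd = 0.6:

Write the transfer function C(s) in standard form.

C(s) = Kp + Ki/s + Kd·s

Substituting values: C(s) = 10 + 1/s + 0.6s = (0.6s² + 10s + 1)/s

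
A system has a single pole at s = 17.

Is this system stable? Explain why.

Pole at s = 17 is in the right half-plane. Unstable.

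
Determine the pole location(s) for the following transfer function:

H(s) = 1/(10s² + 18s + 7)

Discriminant = 18² - 4×10×7 = 324 - 280 = 44 > 0, so two distinct real poles. Using quadratic formula: s = (-18 ± √44)/(2×10) = (-18 ± √44)/20, with √44 ≈ 6.6332. s₁ ≈ -0.5683, s₂ ≈ -1.2317. Poles: s₁ = -0.5683, s₂ = -1.2317.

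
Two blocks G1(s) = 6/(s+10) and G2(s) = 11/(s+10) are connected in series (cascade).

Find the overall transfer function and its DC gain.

Series: multiply transfer functions. G_eq = 6/(s+10) × 11/(s+10) = 66/((s+10)(s+10)). DC gain = 66/(10×10) = 0.66.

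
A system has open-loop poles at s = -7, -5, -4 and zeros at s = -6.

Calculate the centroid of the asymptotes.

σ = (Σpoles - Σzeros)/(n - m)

σ = (Σpoles - Σzeros)/(n - m) = (-16 - (-6))/(3 - 1) = -10/2 = -5.0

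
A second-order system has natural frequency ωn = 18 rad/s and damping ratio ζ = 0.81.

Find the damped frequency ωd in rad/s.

ωd = ωn√(1 - ζ²) = 18√(1 - 0.81²) = 10.56 rad/s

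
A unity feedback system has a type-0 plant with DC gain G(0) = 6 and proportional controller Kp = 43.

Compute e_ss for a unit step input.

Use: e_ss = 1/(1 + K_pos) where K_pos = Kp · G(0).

K_pos = Kp · G(0) = 43 × 6 = 258. e_ss = 1/(1 + 258) = 0.0039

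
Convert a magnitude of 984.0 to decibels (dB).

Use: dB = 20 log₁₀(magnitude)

dB = 20 log₁₀(984.0) = 59.9 dB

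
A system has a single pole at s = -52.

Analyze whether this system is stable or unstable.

Pole at s = -52 is in the left half-plane. Stable.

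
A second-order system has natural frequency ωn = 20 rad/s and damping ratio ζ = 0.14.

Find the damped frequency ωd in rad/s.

ωd = ωn√(1 - ζ²) = 20√(1 - 0.14²) = 19.8 rad/s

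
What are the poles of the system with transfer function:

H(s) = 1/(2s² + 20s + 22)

Discriminant = 20² - 4×2×22 = 400 - 176 = 224 > 0, so two distinct real poles. Using quadratic formula: s = (-20 ± √224)/(2×2) = (-20 ± √224)/4, with √224 ≈ 14.9666. s₁ ≈ -1.2583, s₂ ≈ -8.7417. Poles: s₁ = -1.2583, s₂ = -8.7417.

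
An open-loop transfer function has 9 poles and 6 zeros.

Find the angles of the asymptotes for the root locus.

n - m = 9 - 6 = 3. Angles: θk = (2k + 1)·180°/3 = 60°, 180°, 300°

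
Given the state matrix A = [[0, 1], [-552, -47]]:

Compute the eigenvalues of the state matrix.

det(A - λI) = λ² - (-47)λ + 552 = (λ - (-23))(λ - (-24)). Eigenvalues: -23, -24.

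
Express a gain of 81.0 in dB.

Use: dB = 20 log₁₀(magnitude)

dB = 20 log₁₀(81.0) = 38.2 dB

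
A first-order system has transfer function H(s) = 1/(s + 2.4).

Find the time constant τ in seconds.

For H(s) = 1/(s + 1/τ), the pole is at -1/τ = -2.4, so τ = 1/2.4 = 0.4167 s.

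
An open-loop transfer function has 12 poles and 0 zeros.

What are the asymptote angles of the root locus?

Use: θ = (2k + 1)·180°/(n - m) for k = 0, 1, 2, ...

n - m = 12 - 0 = 12. Angles: θk = (2k + 1)·180°/12 = 15°, 45°, 75°, 105°, 135°, 165°, 195°, 225°, 255°, 285°, 315°, 345°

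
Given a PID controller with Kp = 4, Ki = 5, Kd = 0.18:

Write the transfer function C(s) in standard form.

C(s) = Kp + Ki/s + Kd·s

Substituting values: C(s) = 4 + 5/s + 0.18s = (0.18s² + 4s + 5)/s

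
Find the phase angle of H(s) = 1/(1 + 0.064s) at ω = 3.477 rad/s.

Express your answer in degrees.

Phase = -arctan(ωτ) = -arctan(3.477 × 0.064) = -12.5°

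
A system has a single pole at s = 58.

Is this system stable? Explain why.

Pole at s = 58 is in the right half-plane. Unstable.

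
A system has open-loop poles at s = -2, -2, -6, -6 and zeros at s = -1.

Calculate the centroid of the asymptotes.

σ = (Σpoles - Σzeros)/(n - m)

σ = (Σpoles - Σzeros)/(n - m) = (-16 - (-1))/(4 - 1) = -15/3 = -5.0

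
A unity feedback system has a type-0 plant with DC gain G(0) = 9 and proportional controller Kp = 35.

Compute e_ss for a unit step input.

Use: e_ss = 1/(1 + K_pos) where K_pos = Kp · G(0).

K_pos = Kp · G(0) = 35 × 9 = 315. e_ss = 1/(1 + 315) = 0.0032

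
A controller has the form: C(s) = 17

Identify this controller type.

This is a Proportional (P) controller.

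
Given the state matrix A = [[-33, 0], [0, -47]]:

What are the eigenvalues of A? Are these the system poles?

For diagonal matrix, eigenvalues are diagonal entries: λ₁ = -33, λ₂ = -47. Eigenvalues of A = system poles.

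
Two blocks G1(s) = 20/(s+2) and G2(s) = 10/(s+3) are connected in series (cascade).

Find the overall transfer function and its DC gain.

Series: multiply transfer functions. G_eq = 20/(s+2) × 10/(s+3) = 200/((s+2)(s+3)). DC gain = 200/(2×3) = 33.3333.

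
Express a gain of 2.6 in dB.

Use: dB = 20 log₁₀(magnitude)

dB = 20 log₁₀(2.6) = 8.3 dB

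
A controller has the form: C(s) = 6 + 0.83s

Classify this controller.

This is a Proportional-Derivative (PD) controller.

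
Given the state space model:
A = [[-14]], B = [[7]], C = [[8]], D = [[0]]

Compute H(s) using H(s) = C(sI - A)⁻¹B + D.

(sI - A)⁻¹ = 1/(s + 14). H(s) = 8 × 7/(s + 14) + 0 = 56/(s + 14).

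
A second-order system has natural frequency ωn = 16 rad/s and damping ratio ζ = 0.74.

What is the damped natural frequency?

ωd = ωn√(1 - ζ²) = 16√(1 - 0.74²) = 10.76 rad/s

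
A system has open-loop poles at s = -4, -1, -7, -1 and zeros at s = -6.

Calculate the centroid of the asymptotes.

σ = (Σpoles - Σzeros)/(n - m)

σ = (Σpoles - Σzeros)/(n - m) = (-13 - (-6))/(4 - 1) = -7/3 = -2.33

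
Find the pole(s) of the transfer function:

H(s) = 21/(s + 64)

Pole is where denominator = 0: s + 64 = 0, so s = -64.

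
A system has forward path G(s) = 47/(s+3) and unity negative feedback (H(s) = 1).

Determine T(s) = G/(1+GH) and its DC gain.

T(s) = G/(1+GH) = [47/(s+3)] / [1 + 47/(s+3)] = 47/(s+3+47) = 47/(s+50). DC gain = 47/50 = 0.94.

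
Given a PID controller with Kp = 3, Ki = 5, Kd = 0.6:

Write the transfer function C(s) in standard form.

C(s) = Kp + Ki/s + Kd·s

Substituting values: C(s) = 3 + 5/s + 0.6s = (0.6s² + 3s + 5)/s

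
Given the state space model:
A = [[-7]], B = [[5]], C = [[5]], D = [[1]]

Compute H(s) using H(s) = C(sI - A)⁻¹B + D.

(sI - A)⁻¹ = 1/(s + 7). H(s) = 5×5/(s + 7) + 1 = (s + 32)/(s + 7).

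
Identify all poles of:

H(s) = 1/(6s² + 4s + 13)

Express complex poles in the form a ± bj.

Discriminant = 4² - 4×6×13 = 16 - 312 = -296 < 0, so the poles are a complex conjugate pair s = (-4 ± j√296)/(2×6). Real part = -4/(2×6) = -4/12 ≈ -0.3333; imaginary part = ±√296/(2×6) ≈ 1.4337. Poles: s = -0.3333 ± 1.4337j.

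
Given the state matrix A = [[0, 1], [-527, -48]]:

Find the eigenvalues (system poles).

det(A - λI) = λ² - (-48)λ + 527 = (λ - (-17))(λ - (-31)). Eigenvalues: -17, -31.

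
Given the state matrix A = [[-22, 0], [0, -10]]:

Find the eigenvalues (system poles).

For diagonal matrix, eigenvalues are diagonal entries: λ₁ = -22, λ₂ = -10.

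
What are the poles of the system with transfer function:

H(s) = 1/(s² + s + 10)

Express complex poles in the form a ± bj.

Discriminant = 1² - 4×1×10 = 1 - 40 = -39 < 0, so the poles are a complex conjugate pair s = (-1 ± j√39)/(2×1). Real part = -1/(2×1) = -1/2 = -0.5; imaginary part = ±√39/(2×1) ≈ 3.1225. Poles: s = -0.5 ± 3.1225j.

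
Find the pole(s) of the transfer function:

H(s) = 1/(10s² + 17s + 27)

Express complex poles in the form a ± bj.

Discriminant = 17² - 4×10×27 = 289 - 1080 = -791 < 0, so the poles are a complex conjugate pair s = (-17 ± j√791)/(2×10). Real part = -17/(2×10) = -17/20 = -0.85; imaginary part = ±√791/(2×10) ≈ 1.4062. Poles: s = -0.85 ± 1.4062j.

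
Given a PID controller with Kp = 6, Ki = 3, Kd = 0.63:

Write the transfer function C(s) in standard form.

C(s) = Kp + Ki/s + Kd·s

Substituting values: C(s) = 6 + 3/s + 0.63s = (0.63s² + 6s + 3)/s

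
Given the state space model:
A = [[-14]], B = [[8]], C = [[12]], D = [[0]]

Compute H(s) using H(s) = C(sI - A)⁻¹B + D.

(sI - A)⁻¹ = 1/(s + 14). H(s) = 12 × 8/(s + 14) + 0 = 96/(s + 14).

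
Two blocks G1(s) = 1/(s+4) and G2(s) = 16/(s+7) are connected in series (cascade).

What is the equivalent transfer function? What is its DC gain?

Series: multiply transfer functions. G_eq = 1/(s+4) × 16/(s+7) = 16/((s+4)(s+7)). DC gain = 16/(4×7) = 0.5714.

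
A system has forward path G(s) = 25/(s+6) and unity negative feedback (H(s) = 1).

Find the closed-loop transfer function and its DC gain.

T(s) = G/(1+GH) = [25/(s+6)] / [1 + 25/(s+6)] = 25/(s+6+25) = 25/(s+31). DC gain = 25/31 = 0.8065.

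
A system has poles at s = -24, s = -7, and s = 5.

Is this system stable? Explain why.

Pole(s) at s = 5 are not in the left half-plane. System is unstable.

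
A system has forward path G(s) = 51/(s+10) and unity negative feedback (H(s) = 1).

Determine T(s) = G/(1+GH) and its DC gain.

T(s) = G/(1+GH) = [51/(s+10)] / [1 + 51/(s+10)] = 51/(s+10+51) = 51/(s+61). DC gain = 51/61 = 0.8361.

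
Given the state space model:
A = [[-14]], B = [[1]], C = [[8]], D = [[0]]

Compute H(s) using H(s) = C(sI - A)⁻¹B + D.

(sI - A)⁻¹ = 1/(s + 14). H(s) = 8 × 1/(s + 14) + 0 = 8/(s + 14).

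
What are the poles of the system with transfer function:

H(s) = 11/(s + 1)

Pole is where denominator = 0: s + 1 = 0, so s = -1.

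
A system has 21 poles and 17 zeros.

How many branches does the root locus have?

Root locus has n branches where n = number of poles = 21.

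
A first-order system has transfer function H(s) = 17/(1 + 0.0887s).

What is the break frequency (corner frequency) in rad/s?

Corner frequency = 1/τ = 1/0.0887 = 11.274 rad/s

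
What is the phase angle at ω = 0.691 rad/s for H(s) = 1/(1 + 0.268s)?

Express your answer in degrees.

Phase = -arctan(ωτ) = -arctan(0.691 × 0.268) = -10.5°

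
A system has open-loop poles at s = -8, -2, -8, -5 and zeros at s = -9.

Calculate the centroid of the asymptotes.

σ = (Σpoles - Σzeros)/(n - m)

σ = (Σpoles - Σzeros)/(n - m) = (-23 - (-9))/(4 - 1) = -14/3 = -4.67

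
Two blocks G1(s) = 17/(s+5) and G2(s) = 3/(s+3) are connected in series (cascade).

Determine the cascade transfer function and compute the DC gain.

Series: multiply transfer functions. G_eq = 17/(s+5) × 3/(s+3) = 51/((s+5)(s+3)). DC gain = 51/(5×3) = 3.4.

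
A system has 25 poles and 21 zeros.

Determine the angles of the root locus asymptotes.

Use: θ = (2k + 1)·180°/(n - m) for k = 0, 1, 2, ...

n - m = 25 - 21 = 4. Angles: θk = (2k + 1)·180°/4 = 45°, 135°, 225°, 315°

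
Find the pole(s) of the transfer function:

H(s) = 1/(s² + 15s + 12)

Discriminant = 15² - 4×1×12 = 225 - 48 = 177 > 0, so two distinct real poles. Using quadratic formula: s = (-15 ± √177)/(2×1) = (-15 ± √177)/2, with √177 ≈ 13.3041. s₁ ≈ -0.8479, s₂ ≈ -14.1521. Poles: s₁ = -0.8479, s₂ = -14.1521.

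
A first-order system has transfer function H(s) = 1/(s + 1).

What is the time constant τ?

For H(s) = 1/(s + 1/τ), the pole is at -1/τ = -1, so τ = 1/1 = 1 s.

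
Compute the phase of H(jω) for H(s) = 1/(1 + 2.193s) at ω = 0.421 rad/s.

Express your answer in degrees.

Phase = -arctan(ωτ) = -arctan(0.421 × 2.193) = -42.7°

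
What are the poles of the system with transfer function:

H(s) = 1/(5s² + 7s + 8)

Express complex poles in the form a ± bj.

Discriminant = 7² - 4×5×8 = 49 - 160 = -111 < 0, so the poles are a complex conjugate pair s = (-7 ± j√111)/(2×5). Real part = -7/(2×5) = -7/10 = -0.7; imaginary part = ±√111/(2×5) ≈ 1.0536. Poles: s = -0.7 ± 1.0536j.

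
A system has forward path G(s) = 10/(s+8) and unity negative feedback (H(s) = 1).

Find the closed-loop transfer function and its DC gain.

T(s) = G/(1+GH) = [10/(s+8)] / [1 + 10/(s+8)] = 10/(s+8+10) = 10/(s+18). DC gain = 10/18 = 0.5556.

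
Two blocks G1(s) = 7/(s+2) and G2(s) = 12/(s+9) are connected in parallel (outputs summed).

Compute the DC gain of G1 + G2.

Parallel: G_eq = G1 + G2. DC gain = G1(0) + G2(0) = 7/2 + 12/9 = 3.5 + 1.3333 = 4.8333.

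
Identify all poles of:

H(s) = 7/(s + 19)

Pole is where denominator = 0: s + 19 = 0, so s = -19.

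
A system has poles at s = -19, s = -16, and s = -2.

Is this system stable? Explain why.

All poles are in the left half-plane. System is stable.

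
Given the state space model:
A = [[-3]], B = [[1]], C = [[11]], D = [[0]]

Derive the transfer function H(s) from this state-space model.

(sI - A)⁻¹ = 1/(s + 3). H(s) = 11 × 1/(s + 3) + 0 = 11/(s + 3).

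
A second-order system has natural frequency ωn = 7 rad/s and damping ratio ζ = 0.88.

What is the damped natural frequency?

ωd = ωn√(1 - ζ²) = 7√(1 - 0.88²) = 3.32 rad/s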